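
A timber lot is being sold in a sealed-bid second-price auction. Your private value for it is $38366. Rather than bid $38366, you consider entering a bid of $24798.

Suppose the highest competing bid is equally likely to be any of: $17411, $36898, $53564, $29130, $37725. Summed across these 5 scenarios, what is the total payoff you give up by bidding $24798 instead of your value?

$11345

The deviation costs you only when the competing bid falls strictly between $24798 and $38366; elsewhere both bids give the same outcome.
$17411: outcomes coincide → loss $0.
$36898: truthful payoff $1468, deviation payoff $0 → loss $1468.
$53564: outcomes coincide → loss $0.
$29130: truthful payoff $9236, deviation payoff $0 → loss $9236.
$37725: truthful payoff $641, deviation payoff $0 → loss $641.
Total loss = $1468 + $9236 + $641 = $11345.
Truthful bidding weakly dominates here: raising your bid can only win items priced above your value, and lowering it can only forfeit items priced below.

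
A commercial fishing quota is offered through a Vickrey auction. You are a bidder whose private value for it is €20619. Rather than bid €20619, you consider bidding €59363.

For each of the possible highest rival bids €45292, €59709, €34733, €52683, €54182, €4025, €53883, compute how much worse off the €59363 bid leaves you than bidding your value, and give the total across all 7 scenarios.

The deviation costs you only when the competing bid falls strictly between €20619 and €59363; elsewhere both bids give the same outcome.
€45292: truthful payoff €0, deviation payoff −€24673 → loss €24673.
€59709: outcomes coincide → loss €0.
€34733: truthful payoff €0, deviation payoff −€14114 → loss €14114.
€52683: truthful payoff €0, deviation payoff −€32064 → loss €32064.
€54182: truthful payoff €0, deviation payoff −€33563 → loss €33563.
€4025: outcomes coincide → loss €0.
€53883: truthful payoff €0, deviation payoff −€33264 → loss €33264.
Total loss = €24673 + €14114 + €32064 + €33563 + €33264 = €137678.

€137678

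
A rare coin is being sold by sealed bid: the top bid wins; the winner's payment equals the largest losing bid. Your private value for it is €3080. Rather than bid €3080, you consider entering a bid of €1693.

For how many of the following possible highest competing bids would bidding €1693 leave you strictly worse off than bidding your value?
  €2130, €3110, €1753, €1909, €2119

4

The deviation hurts exactly when the highest competing bid lies strictly between €1693 and €3080 — underbidding then forfeits a profitable win.
€2130: inside the interval → strictly worse (loss €950).
€3110: above both → same outcome either way.
€1753: inside the interval → strictly worse (loss €1327).
€1909: inside the interval → strictly worse (loss €1171).
€2119: inside the interval → strictly worse (loss €961).
Count: 4.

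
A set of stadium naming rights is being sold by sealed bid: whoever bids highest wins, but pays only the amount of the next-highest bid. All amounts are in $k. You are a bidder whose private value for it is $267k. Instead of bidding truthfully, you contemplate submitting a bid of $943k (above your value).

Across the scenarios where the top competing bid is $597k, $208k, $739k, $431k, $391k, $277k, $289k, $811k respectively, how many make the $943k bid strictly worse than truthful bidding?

7

The deviation hurts exactly when the highest competing bid lies strictly between $267k and $943k — overbidding then wins at a price above your value.
$597k: inside the interval → strictly worse (loss $330k).
$208k: below both → same outcome either way.
$739k: inside the interval → strictly worse (loss $472k).
$431k: inside the interval → strictly worse (loss $164k).
$391k: inside the interval → strictly worse (loss $124k).
$277k: inside the interval → strictly worse (loss $10k).
$289k: inside the interval → strictly worse (loss $22k).
$811k: inside the interval → strictly worse (loss $544k).
Count: 7.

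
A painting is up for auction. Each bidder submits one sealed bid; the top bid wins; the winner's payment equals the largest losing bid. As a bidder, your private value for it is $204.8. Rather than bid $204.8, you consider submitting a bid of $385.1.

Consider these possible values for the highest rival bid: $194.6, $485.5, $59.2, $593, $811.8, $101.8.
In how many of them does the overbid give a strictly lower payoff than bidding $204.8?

The deviation hurts exactly when the highest competing bid lies strictly between $204.8 and $385.1 — overbidding then wins at a price above your value.
$194.6: below both → same outcome either way.
$485.5: above both → same outcome either way.
$59.2: below both → same outcome either way.
$593: above both → same outcome either way.
$811.8: above both → same outcome either way.
$101.8: below both → same outcome either way.
Count: 0.

0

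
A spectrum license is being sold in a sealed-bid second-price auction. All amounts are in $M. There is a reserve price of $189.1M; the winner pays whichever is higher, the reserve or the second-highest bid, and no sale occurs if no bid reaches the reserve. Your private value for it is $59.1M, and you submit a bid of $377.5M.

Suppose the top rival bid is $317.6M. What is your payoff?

Your bid $377.5M is the highest and exceeds the reserve.
Price = max(second-highest bid, reserve) = max($317.6M, $189.1M) = $317.6M.
Payoff = $59.1M − $317.6M = −$258.5M.

−$258.5M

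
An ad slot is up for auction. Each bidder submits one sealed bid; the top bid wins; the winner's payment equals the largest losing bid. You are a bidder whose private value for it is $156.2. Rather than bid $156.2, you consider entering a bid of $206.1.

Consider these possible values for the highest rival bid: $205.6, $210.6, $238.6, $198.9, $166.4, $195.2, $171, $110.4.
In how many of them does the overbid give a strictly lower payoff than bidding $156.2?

The deviation hurts exactly when the highest competing bid lies strictly between $156.2 and $206.1 — overbidding then wins at a price above your value.
$205.6: inside the interval → strictly worse (loss $49.4).
$210.6: above both → same outcome either way.
$238.6: above both → same outcome either way.
$198.9: inside the interval → strictly worse (loss $42.7).
$166.4: inside the interval → strictly worse (loss $10.2).
$195.2: inside the interval → strictly worse (loss $39).
$171: inside the interval → strictly worse (loss $14.8).
$110.4: below both → same outcome either way.
Count: 5.

5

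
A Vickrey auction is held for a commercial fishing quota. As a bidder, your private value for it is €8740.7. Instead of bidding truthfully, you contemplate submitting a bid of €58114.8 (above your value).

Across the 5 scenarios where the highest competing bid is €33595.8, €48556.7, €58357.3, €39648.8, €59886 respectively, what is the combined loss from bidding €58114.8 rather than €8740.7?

€95579.2

The deviation costs you only when the competing bid falls strictly between €8740.7 and €58114.8; elsewhere both bids give the same outcome.
€33595.8: truthful payoff €0, deviation payoff −€24855.1 → loss €24855.1.
€48556.7: truthful payoff €0, deviation payoff −€39816 → loss €39816.
€58357.3: outcomes coincide → loss €0.
€39648.8: truthful payoff €0, deviation payoff −€30908.1 → loss €30908.1.
€59886: outcomes coincide → loss €0.
Total loss = €24855.1 + €39816 + €30908.1 = €95579.2.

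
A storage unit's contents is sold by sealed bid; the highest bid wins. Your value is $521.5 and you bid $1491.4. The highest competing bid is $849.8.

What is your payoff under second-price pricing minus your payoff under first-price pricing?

$641.6

You have the highest bid, so you win under either rule.
Second-price: pay $849.8 → payoff −$328.3.
First-price: pay your own bid $1491.4 → payoff −$969.9.
Difference = −$328.3 − (−$969.9) = $641.6.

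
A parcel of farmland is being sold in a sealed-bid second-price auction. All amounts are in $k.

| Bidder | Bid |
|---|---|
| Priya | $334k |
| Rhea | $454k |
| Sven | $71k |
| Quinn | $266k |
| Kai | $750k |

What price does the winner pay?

$454k

Highest bid: Kai at $750k, so Kai wins.
Second-highest bid: Rhea at $454k — that is the price the winner pays.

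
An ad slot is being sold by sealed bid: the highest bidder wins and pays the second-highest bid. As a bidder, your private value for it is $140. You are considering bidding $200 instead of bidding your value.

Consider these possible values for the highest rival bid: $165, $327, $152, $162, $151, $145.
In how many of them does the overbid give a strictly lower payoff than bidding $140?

5

The deviation hurts exactly when the highest competing bid lies strictly between $140 and $200 — overbidding then wins at a price above your value.
$165: inside the interval → strictly worse (loss $25).
$327: above both → same outcome either way.
$152: inside the interval → strictly worse (loss $12).
$162: inside the interval → strictly worse (loss $22).
$151: inside the interval → strictly worse (loss $11).
$145: inside the interval → strictly worse (loss $5).
Count: 5.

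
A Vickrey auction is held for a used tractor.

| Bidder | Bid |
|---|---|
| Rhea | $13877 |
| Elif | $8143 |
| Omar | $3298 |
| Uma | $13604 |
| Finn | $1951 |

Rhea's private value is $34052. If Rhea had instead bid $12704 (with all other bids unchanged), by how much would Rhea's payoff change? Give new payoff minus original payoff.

The highest bid among the other bidders is $13604; Rhea's bid doesn't change that.
Original bid $13877: Rhea is highest, pays the top rival bid $13604; payoff $34052 − $13604 = $20448.
Alternative bid $12704: Rhea is not highest (top rival bid is $13604); payoff $0.
Change in payoff = $0 − ($20448) = −$20448.

−$20448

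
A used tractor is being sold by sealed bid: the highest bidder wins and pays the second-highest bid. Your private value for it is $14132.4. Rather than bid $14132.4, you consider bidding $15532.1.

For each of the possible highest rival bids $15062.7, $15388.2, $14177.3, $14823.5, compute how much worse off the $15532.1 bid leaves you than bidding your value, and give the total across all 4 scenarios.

The deviation costs you only when the competing bid falls strictly between $14132.4 and $15532.1; elsewhere both bids give the same outcome.
$15062.7: truthful payoff $0, deviation payoff −$930.3 → loss $930.3.
$15388.2: truthful payoff $0, deviation payoff −$1255.8 → loss $1255.8.
$14177.3: truthful payoff $0, deviation payoff −$44.9 → loss $44.9.
$14823.5: truthful payoff $0, deviation payoff −$691.1 → loss $691.1.
Total loss = $930.3 + $1255.8 + $44.9 + $691.1 = $2922.1.

$2922.1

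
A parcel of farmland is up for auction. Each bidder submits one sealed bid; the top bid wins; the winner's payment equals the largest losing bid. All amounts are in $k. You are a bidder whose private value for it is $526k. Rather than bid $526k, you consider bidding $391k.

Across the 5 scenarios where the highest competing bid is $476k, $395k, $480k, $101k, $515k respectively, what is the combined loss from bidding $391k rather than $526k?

$238k

The deviation costs you only when the competing bid falls strictly between $391k and $526k; elsewhere both bids give the same outcome.
$476k: truthful payoff $50k, deviation payoff $0k → loss $50k.
$395k: truthful payoff $131k, deviation payoff $0k → loss $131k.
$480k: truthful payoff $46k, deviation payoff $0k → loss $46k.
$101k: outcomes coincide → loss $0k.
$515k: truthful payoff $11k, deviation payoff $0k → loss $11k.
Total loss = $50k + $131k + $46k + $11k = $238k.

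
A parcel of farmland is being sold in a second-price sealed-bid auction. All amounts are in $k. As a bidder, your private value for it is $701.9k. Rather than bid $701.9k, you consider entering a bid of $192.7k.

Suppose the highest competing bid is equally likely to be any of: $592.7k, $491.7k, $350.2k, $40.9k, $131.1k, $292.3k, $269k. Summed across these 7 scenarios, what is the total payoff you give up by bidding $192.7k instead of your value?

$1513.6k

The deviation costs you only when the competing bid falls strictly between $192.7k and $701.9k; elsewhere both bids give the same outcome.
$592.7k: truthful payoff $109.2k, deviation payoff $0k → loss $109.2k.
$491.7k: truthful payoff $210.2k, deviation payoff $0k → loss $210.2k.
$350.2k: truthful payoff $351.7k, deviation payoff $0k → loss $351.7k.
$40.9k: outcomes coincide → loss $0k.
$131.1k: outcomes coincide → loss $0k.
$292.3k: truthful payoff $409.6k, deviation payoff $0k → loss $409.6k.
$269k: truthful payoff $432.9k, deviation payoff $0k → loss $432.9k.
Total loss = $109.2k + $210.2k + $351.7k + $409.6k + $432.9k = $1513.6k.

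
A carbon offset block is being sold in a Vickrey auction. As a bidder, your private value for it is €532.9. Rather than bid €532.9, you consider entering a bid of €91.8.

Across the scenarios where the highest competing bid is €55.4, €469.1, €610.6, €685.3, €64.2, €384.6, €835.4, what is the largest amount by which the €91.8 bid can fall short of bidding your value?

€148.3

€55.4: same outcome either way → loss €0.
€469.1: truthful gives €63.8, deviation gives €0 → loss €63.8.
€610.6: same outcome either way → loss €0.
€685.3: same outcome either way → loss €0.
€64.2: same outcome either way → loss €0.
€384.6: truthful gives €148.3, deviation gives €0 → loss €148.3.
€835.4: same outcome either way → loss €0.
Maximum loss: €148.3.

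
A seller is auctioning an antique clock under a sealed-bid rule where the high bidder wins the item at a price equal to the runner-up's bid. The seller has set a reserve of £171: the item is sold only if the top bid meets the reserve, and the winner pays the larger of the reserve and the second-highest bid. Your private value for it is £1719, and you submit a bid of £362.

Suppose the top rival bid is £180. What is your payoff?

£1539

Your bid £362 is the highest and exceeds the reserve.
Price = max(second-highest bid, reserve) = max(£180, £171) = £180.
Payoff = £1719 − £180 = £1539.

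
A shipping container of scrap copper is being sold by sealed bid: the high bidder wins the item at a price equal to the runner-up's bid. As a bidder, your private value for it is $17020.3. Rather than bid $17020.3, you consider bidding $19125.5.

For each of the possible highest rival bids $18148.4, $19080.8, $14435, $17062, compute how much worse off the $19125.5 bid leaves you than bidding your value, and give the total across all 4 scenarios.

$3230.3

The deviation costs you only when the competing bid falls strictly between $17020.3 and $19125.5; elsewhere both bids give the same outcome.
$18148.4: truthful payoff $0, deviation payoff −$1128.1 → loss $1128.1.
$19080.8: truthful payoff $0, deviation payoff −$2060.5 → loss $2060.5.
$14435: outcomes coincide → loss $0.
$17062: truthful payoff $0, deviation payoff −$41.7 → loss $41.7.
Total loss = $1128.1 + $2060.5 + $41.7 = $3230.3.
In a second-price auction your bid sets only whether you win, not what you pay, so bidding your true value is weakly dominant.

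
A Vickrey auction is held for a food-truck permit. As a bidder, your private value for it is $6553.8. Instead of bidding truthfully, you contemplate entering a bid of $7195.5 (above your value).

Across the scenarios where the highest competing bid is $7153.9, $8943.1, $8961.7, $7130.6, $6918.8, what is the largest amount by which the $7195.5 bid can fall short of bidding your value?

$600.1

$7153.9: truthful gives $0, deviation gives −$600.1 → loss $600.1.
$8943.1: same outcome either way → loss $0.
$8961.7: same outcome either way → loss $0.
$7130.6: truthful gives $0, deviation gives −$576.8 → loss $576.8.
$6918.8: truthful gives $0, deviation gives −$365 → loss $365.
Maximum loss: $600.1.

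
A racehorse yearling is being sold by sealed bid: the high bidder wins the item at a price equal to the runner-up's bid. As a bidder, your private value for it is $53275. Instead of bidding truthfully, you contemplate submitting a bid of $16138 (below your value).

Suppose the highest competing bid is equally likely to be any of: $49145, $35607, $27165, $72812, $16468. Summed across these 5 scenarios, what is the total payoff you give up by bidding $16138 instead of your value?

$84715

The deviation costs you only when the competing bid falls strictly between $16138 and $53275; elsewhere both bids give the same outcome.
$49145: truthful payoff $4130, deviation payoff $0 → loss $4130.
$35607: truthful payoff $17668, deviation payoff $0 → loss $17668.
$27165: truthful payoff $26110, deviation payoff $0 → loss $26110.
$72812: outcomes coincide → loss $0.
$16468: truthful payoff $36807, deviation payoff $0 → loss $36807.
Total loss = $4130 + $17668 + $26110 + $36807 = $84715.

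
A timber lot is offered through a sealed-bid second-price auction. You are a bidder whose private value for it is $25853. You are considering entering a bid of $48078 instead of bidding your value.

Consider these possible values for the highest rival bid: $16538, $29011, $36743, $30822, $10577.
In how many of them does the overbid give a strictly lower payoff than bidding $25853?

The deviation hurts exactly when the highest competing bid lies strictly between $25853 and $48078 — overbidding then wins at a price above your value.
$16538: below both → same outcome either way.
$29011: inside the interval → strictly worse (loss $3158).
$36743: inside the interval → strictly worse (loss $10890).
$30822: inside the interval → strictly worse (loss $4969).
$10577: below both → same outcome either way.
Count: 3.

3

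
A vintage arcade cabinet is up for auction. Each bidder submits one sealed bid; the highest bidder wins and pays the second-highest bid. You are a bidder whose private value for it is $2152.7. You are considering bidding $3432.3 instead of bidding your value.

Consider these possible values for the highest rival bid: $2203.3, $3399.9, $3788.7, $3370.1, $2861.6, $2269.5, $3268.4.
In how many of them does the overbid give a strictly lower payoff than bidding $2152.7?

6

The deviation hurts exactly when the highest competing bid lies strictly between $2152.7 and $3432.3 — overbidding then wins at a price above your value.
$2203.3: inside the interval → strictly worse (loss $50.6).
$3399.9: inside the interval → strictly worse (loss $1247.2).
$3788.7: above both → same outcome either way.
$3370.1: inside the interval → strictly worse (loss $1217.4).
$2861.6: inside the interval → strictly worse (loss $708.9).
$2269.5: inside the interval → strictly worse (loss $116.8).
$3268.4: inside the interval → strictly worse (loss $1115.7).
Count: 6.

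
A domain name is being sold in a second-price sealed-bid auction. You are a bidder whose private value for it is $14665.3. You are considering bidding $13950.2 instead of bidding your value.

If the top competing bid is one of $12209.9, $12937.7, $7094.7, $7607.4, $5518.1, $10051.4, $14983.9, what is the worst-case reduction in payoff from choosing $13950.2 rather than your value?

$0

$12209.9: same outcome either way → loss $0.
$12937.7: same outcome either way → loss $0.
$7094.7: same outcome either way → loss $0.
$7607.4: same outcome either way → loss $0.
$5518.1: same outcome either way → loss $0.
$10051.4: same outcome either way → loss $0.
$14983.9: same outcome either way → loss $0.
Maximum loss: $0.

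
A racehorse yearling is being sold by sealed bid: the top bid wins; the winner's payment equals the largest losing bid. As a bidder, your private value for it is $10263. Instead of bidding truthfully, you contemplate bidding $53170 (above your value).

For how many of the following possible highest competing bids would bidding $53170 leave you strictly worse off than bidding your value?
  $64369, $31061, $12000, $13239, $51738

4

The deviation hurts exactly when the highest competing bid lies strictly between $10263 and $53170 — overbidding then wins at a price above your value.
$64369: above both → same outcome either way.
$31061: inside the interval → strictly worse (loss $20798).
$12000: inside the interval → strictly worse (loss $1737).
$13239: inside the interval → strictly worse (loss $2976).
$51738: inside the interval → strictly worse (loss $41475).
Count: 4.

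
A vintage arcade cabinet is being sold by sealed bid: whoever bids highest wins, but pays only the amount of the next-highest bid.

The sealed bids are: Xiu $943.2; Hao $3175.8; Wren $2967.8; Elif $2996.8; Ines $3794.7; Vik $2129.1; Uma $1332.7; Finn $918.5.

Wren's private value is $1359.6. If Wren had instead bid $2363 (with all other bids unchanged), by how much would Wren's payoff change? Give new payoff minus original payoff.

The highest bid among the other bidders is $3794.7; Wren's bid doesn't change that.
Original bid $2967.8: Wren is not highest (top rival bid is $3794.7); payoff $0.
Alternative bid $2363: Wren is not highest (top rival bid is $3794.7); payoff $0.
Change in payoff = $0 − ($0) = $0.

$0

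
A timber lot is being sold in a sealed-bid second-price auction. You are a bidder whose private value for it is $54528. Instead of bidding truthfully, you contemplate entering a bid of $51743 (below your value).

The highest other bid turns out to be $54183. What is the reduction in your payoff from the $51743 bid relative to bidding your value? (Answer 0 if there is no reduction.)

Bidding your value $54528: you win (since $54528 > $54183) and pay $54183. Payoff $345.
Bidding $51743: you lose. Payoff $0.
The competing bid $54183 lies between your shaded bid and your value, so underbidding forfeits an item you could have won at a profitable price.
Loss from deviating = $345 − ($0) = $345.

$345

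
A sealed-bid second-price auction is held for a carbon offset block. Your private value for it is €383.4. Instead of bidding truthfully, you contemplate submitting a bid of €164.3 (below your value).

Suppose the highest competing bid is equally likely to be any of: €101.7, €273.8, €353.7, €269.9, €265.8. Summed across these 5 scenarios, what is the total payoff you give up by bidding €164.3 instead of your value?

€370.4

The deviation costs you only when the competing bid falls strictly between €164.3 and €383.4; elsewhere both bids give the same outcome.
€101.7: outcomes coincide → loss €0.
€273.8: truthful payoff €109.6, deviation payoff €0 → loss €109.6.
€353.7: truthful payoff €29.7, deviation payoff €0 → loss €29.7.
€269.9: truthful payoff €113.5, deviation payoff €0 → loss €113.5.
€265.8: truthful payoff €117.6, deviation payoff €0 → loss €117.6.
Total loss = €109.6 + €29.7 + €113.5 + €117.6 = €370.4.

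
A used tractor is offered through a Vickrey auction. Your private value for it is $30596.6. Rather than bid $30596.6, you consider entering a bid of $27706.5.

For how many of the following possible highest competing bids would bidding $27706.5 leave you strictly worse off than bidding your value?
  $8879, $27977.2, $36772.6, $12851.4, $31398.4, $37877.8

1

The deviation hurts exactly when the highest competing bid lies strictly between $27706.5 and $30596.6 — underbidding then forfeits a profitable win.
$8879: below both → same outcome either way.
$27977.2: inside the interval → strictly worse (loss $2619.4).
$36772.6: above both → same outcome either way.
$12851.4: below both → same outcome either way.
$31398.4: above both → same outcome either way.
$37877.8: above both → same outcome either way.
Count: 1.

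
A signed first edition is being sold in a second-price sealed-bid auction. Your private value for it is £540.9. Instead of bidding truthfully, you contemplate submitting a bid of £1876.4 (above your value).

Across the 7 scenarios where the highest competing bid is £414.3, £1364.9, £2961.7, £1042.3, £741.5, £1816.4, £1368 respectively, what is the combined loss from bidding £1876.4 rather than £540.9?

£3628.6

The deviation costs you only when the competing bid falls strictly between £540.9 and £1876.4; elsewhere both bids give the same outcome.
£414.3: outcomes coincide → loss £0.
£1364.9: truthful payoff £0, deviation payoff −£824 → loss £824.
£2961.7: outcomes coincide → loss £0.
£1042.3: truthful payoff £0, deviation payoff −£501.4 → loss £501.4.
£741.5: truthful payoff £0, deviation payoff −£200.6 → loss £200.6.
£1816.4: truthful payoff £0, deviation payoff −£1275.5 → loss £1275.5.
£1368: truthful payoff £0, deviation payoff −£827.1 → loss £827.1.
Total loss = £824 + £501.4 + £200.6 + £1275.5 + £827.1 = £3628.6.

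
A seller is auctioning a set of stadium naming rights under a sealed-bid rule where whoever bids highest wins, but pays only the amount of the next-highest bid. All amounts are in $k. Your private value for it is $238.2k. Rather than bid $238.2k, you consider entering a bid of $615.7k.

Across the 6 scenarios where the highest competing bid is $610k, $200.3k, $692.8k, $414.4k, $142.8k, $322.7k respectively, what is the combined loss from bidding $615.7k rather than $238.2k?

The deviation costs you only when the competing bid falls strictly between $238.2k and $615.7k; elsewhere both bids give the same outcome.
$610k: truthful payoff $0k, deviation payoff −$371.8k → loss $371.8k.
$200.3k: outcomes coincide → loss $0k.
$692.8k: outcomes coincide → loss $0k.
$414.4k: truthful payoff $0k, deviation payoff −$176.2k → loss $176.2k.
$142.8k: outcomes coincide → loss $0k.
$322.7k: truthful payoff $0k, deviation payoff −$84.5k → loss $84.5k.
Total loss = $371.8k + $176.2k + $84.5k = $632.5k.

$632.5k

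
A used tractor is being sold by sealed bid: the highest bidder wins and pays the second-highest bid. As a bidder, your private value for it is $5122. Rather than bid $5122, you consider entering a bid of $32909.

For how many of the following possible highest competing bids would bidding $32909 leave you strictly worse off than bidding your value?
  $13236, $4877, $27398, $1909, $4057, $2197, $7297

The deviation hurts exactly when the highest competing bid lies strictly between $5122 and $32909 — overbidding then wins at a price above your value.
$13236: inside the interval → strictly worse (loss $8114).
$4877: below both → same outcome either way.
$27398: inside the interval → strictly worse (loss $22276).
$1909: below both → same outcome either way.
$4057: below both → same outcome either way.
$2197: below both → same outcome either way.
$7297: inside the interval → strictly worse (loss $2175).
Count: 3.

3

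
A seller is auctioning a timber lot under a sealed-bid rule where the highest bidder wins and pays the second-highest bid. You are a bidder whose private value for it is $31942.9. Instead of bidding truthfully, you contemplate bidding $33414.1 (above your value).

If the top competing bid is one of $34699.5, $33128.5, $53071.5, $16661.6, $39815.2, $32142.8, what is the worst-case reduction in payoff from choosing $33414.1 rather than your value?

$1185.6

$34699.5: same outcome either way → loss $0.
$33128.5: truthful gives $0, deviation gives −$1185.6 → loss $1185.6.
$53071.5: same outcome either way → loss $0.
$16661.6: same outcome either way → loss $0.
$39815.2: same outcome either way → loss $0.
$32142.8: truthful gives $0, deviation gives −$199.9 → loss $199.9.
Maximum loss: $1185.6.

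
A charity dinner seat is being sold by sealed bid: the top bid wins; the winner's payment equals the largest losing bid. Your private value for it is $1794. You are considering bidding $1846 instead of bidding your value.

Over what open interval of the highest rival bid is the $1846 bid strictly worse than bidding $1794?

($1794, $1846)

If the competing bid is below $1794, both bids win at the same price — no difference.
If it is above $1846, both bids lose — no difference.
If it lies strictly between $1794 and $1846, bidding your value loses (payoff 0) while bidding $1846 wins at a price above your value (payoff negative).
So the deviation strictly hurts on the open interval ($1794, $1846).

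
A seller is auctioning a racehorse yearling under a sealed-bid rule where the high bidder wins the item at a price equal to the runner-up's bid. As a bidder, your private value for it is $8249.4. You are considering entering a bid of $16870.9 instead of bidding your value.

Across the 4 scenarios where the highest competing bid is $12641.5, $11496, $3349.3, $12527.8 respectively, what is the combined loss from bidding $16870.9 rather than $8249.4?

The deviation costs you only when the competing bid falls strictly between $8249.4 and $16870.9; elsewhere both bids give the same outcome.
$12641.5: truthful payoff $0, deviation payoff −$4392.1 → loss $4392.1.
$11496: truthful payoff $0, deviation payoff −$3246.6 → loss $3246.6.
$3349.3: outcomes coincide → loss $0.
$12527.8: truthful payoff $0, deviation payoff −$4278.4 → loss $4278.4.
Total loss = $4392.1 + $3246.6 + $4278.4 = $11917.1.

$11917.1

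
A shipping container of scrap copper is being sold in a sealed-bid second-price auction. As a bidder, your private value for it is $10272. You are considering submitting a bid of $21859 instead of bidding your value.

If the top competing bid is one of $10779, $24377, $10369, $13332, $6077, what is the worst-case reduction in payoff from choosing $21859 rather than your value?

$10779: truthful gives $0, deviation gives −$507 → loss $507.
$24377: same outcome either way → loss $0.
$10369: truthful gives $0, deviation gives −$97 → loss $97.
$13332: truthful gives $0, deviation gives −$3060 → loss $3060.
$6077: same outcome either way → loss $0.
Maximum loss: $3060.

$3060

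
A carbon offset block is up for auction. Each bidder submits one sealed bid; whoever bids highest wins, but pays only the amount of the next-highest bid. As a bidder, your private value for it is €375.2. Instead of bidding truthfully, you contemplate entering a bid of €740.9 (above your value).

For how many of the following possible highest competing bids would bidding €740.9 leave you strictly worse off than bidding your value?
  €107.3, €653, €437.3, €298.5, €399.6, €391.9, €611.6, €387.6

The deviation hurts exactly when the highest competing bid lies strictly between €375.2 and €740.9 — overbidding then wins at a price above your value.
€107.3: below both → same outcome either way.
€653: inside the interval → strictly worse (loss €277.8).
€437.3: inside the interval → strictly worse (loss €62.1).
€298.5: below both → same outcome either way.
€399.6: inside the interval → strictly worse (loss €24.4).
€391.9: inside the interval → strictly worse (loss €16.7).
€611.6: inside the interval → strictly worse (loss €236.4).
€387.6: inside the interval → strictly worse (loss €12.4).
Count: 6.

6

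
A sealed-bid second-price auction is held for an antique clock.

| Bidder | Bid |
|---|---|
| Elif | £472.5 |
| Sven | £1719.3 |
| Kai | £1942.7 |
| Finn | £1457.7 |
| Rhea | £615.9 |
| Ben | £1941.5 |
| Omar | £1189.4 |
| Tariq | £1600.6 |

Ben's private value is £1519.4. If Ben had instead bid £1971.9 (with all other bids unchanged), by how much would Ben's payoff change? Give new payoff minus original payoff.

The highest bid among the other bidders is £1942.7; Ben's bid doesn't change that.
Original bid £1941.5: Ben is not highest (top rival bid is £1942.7); payoff £0.
Alternative bid £1971.9: Ben is highest, pays the top rival bid £1942.7; payoff £1519.4 − £1942.7 = −£423.3.
Change in payoff = −£423.3 − (£0) = −£423.3.

−£423.3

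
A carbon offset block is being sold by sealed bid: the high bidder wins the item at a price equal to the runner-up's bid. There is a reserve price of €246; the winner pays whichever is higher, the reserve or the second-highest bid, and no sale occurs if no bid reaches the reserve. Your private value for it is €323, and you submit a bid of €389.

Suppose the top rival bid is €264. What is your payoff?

€59

Your bid €389 is the highest and exceeds the reserve.
Price = max(second-highest bid, reserve) = max(€264, €246) = €264.
Payoff = €323 − €264 = €59.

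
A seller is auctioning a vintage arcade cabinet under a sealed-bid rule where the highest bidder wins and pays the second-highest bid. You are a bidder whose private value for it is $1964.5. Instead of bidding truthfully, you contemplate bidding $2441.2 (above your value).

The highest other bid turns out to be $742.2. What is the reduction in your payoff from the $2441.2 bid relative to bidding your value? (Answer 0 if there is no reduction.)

Bidding your value $1964.5: you win (since $1964.5 > $742.2) and pay $742.2. Payoff $1222.3.
Bidding $2441.2: you win and pay $742.2. Payoff $1964.5 − $742.2 = $1222.3.
Difference = $1222.3 − $1222.3 = $0; both bids lead to the same outcome because the competing bid is below both your value and your alternative bid.
Truthful bidding weakly dominates here: raising your bid can only win items priced above your value, and lowering it can only forfeit items priced below.

$0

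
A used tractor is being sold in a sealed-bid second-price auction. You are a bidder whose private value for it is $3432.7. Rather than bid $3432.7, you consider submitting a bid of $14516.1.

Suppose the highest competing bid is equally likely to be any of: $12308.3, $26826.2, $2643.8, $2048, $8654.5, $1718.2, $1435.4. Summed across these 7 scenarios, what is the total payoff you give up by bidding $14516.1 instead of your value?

The deviation costs you only when the competing bid falls strictly between $3432.7 and $14516.1; elsewhere both bids give the same outcome.
$12308.3: truthful payoff $0, deviation payoff −$8875.6 → loss $8875.6.
$26826.2: outcomes coincide → loss $0.
$2643.8: outcomes coincide → loss $0.
$2048: outcomes coincide → loss $0.
$8654.5: truthful payoff $0, deviation payoff −$5221.8 → loss $5221.8.
$1718.2: outcomes coincide → loss $0.
$1435.4: outcomes coincide → loss $0.
Total loss = $8875.6 + $5221.8 = $14097.4.

$14097.4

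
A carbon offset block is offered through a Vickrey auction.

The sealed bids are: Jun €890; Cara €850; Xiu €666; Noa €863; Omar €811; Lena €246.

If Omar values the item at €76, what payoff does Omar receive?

Highest bid: Jun at €890, so Jun wins.
Second-highest bid: Noa at €863 — that is the price the winner pays.
Omar did not win, so Omar pays nothing and receives nothing: payoff €0.

€0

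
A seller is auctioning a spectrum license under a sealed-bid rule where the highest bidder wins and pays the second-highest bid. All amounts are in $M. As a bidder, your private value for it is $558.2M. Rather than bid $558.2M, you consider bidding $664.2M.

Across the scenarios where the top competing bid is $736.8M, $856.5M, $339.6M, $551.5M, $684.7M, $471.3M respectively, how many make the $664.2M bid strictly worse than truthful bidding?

The deviation hurts exactly when the highest competing bid lies strictly between $558.2M and $664.2M — overbidding then wins at a price above your value.
$736.8M: above both → same outcome either way.
$856.5M: above both → same outcome either way.
$339.6M: below both → same outcome either way.
$551.5M: below both → same outcome either way.
$684.7M: above both → same outcome either way.
$471.3M: below both → same outcome either way.
Count: 0.

0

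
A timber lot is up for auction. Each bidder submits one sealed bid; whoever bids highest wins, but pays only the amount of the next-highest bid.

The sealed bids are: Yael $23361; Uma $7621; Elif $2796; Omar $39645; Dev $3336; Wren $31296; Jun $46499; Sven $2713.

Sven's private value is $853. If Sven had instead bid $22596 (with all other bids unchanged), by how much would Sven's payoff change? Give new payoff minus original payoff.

The highest bid among the other bidders is $46499; Sven's bid doesn't change that.
Original bid $2713: Sven is not highest (top rival bid is $46499); payoff $0.
Alternative bid $22596: Sven is not highest (top rival bid is $46499); payoff $0.
Change in payoff = $0 − ($0) = $0.

$0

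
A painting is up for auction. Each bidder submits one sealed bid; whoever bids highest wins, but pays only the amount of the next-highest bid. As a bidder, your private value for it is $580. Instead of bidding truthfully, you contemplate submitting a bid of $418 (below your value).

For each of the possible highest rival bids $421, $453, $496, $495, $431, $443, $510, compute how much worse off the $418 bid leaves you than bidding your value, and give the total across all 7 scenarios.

The deviation costs you only when the competing bid falls strictly between $418 and $580; elsewhere both bids give the same outcome.
$421: truthful payoff $159, deviation payoff $0 → loss $159.
$453: truthful payoff $127, deviation payoff $0 → loss $127.
$496: truthful payoff $84, deviation payoff $0 → loss $84.
$495: truthful payoff $85, deviation payoff $0 → loss $85.
$431: truthful payoff $149, deviation payoff $0 → loss $149.
$443: truthful payoff $137, deviation payoff $0 → loss $137.
$510: truthful payoff $70, deviation payoff $0 → loss $70.
Total loss = $159 + $127 + $84 + $85 + $149 + $137 + $70 = $811.

$811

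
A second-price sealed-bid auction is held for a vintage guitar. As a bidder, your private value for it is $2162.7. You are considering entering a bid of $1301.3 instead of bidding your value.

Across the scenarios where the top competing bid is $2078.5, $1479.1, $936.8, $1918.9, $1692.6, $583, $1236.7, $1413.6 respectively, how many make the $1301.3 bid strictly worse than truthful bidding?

5

The deviation hurts exactly when the highest competing bid lies strictly between $1301.3 and $2162.7 — underbidding then forfeits a profitable win.
$2078.5: inside the interval → strictly worse (loss $84.2).
$1479.1: inside the interval → strictly worse (loss $683.6).
$936.8: below both → same outcome either way.
$1918.9: inside the interval → strictly worse (loss $243.8).
$1692.6: inside the interval → strictly worse (loss $470.1).
$583: below both → same outcome either way.
$1236.7: below both → same outcome either way.
$1413.6: inside the interval → strictly worse (loss $749.1).
Count: 5.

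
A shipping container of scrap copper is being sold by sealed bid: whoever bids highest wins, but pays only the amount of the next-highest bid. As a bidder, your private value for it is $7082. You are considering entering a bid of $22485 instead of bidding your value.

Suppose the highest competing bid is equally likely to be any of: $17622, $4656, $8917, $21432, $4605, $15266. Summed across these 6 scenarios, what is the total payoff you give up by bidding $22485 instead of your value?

$34909

The deviation costs you only when the competing bid falls strictly between $7082 and $22485; elsewhere both bids give the same outcome.
$17622: truthful payoff $0, deviation payoff −$10540 → loss $10540.
$4656: outcomes coincide → loss $0.
$8917: truthful payoff $0, deviation payoff −$1835 → loss $1835.
$21432: truthful payoff $0, deviation payoff −$14350 → loss $14350.
$4605: outcomes coincide → loss $0.
$15266: truthful payoff $0, deviation payoff −$8184 → loss $8184.
Total loss = $10540 + $1835 + $14350 + $8184 = $34909.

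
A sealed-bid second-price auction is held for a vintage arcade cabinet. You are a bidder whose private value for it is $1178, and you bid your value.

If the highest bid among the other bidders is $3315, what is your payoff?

Your bid $1178 is below the highest competing bid $3315, so you lose.
A losing bidder pays nothing and receives nothing: payoff = $0.

$0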